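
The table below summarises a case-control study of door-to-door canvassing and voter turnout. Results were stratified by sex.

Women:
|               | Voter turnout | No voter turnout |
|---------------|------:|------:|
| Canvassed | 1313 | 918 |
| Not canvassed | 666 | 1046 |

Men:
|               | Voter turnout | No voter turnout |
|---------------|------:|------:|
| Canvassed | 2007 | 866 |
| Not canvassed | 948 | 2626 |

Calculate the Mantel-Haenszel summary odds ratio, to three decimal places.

OR_MH = Σ(aᵢdᵢ/nᵢ) / Σ(bᵢcᵢ/nᵢ), where nᵢ is the stratum total.
Stratum 1 (Women): n = 3943; a·d/n = 1313·1046/3943 = 348.3130; b·c/n = 918·666/3943 = 155.0566
Stratum 2 (Men): n = 6447; a·d/n = 2007·2626/6447 = 817.4937; b·c/n = 866·948/6447 = 127.3411
OR_MH = (348.3130 + 817.4937) / (155.0566 + 127.3411) = 1165.8067 / 282.3976 = 4.12825

4.128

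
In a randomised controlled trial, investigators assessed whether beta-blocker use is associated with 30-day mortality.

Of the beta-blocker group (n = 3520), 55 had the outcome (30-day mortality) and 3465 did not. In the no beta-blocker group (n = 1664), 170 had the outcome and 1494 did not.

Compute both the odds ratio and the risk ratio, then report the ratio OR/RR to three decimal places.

From the description: a = 55, b = 3465, c = 170, d = 1494.
OR = (55·1494)/(3465·170) = 82170/589050 = 0.13950
Risk in exposed = 55/3520 = 0.01562; risk in unexposed = 170/1664 = 0.10216; RR = 0.15294
OR/RR = 0.13950 / 0.15294 = 0.91209
The outcome is not rare, so the OR lies further from 1 than the RR.

0.912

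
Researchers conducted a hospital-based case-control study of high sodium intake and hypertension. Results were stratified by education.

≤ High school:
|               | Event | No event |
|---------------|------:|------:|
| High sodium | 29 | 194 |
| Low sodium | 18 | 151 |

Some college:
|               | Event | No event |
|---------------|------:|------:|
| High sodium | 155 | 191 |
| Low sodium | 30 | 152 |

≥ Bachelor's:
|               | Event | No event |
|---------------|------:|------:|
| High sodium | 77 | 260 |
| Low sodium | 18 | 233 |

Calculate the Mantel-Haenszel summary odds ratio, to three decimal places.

3.113

OR_MH = Σ(aᵢdᵢ/nᵢ) / Σ(bᵢcᵢ/nᵢ), where nᵢ is the stratum total.
Stratum 1 (≤ High school): n = 392; a·d/n = 29·151/392 = 11.1709; b·c/n = 194·18/392 = 8.9082
Stratum 2 (Some college): n = 528; a·d/n = 155·152/528 = 44.6212; b·c/n = 191·30/528 = 10.8523
Stratum 3 (≥ Bachelor's): n = 588; a·d/n = 77·233/588 = 30.5119; b·c/n = 260·18/588 = 7.9592
OR_MH = (11.1709 + 44.6212 + 30.5119) / (8.9082 + 10.8523 + 7.9592) = 86.3040 / 27.7196 = 3.11346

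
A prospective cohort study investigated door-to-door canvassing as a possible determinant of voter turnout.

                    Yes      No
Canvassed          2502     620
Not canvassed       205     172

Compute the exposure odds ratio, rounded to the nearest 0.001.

Cells: a = 2502, b = 620, c = 205, d = 172.
OR = (a·d)/(b·c) = (2502 × 172) / (620 × 205) = 430344 / 127100 = 3.38587
The odds of voter turnout are about 3.39 times as high in the canvassed group.

3.386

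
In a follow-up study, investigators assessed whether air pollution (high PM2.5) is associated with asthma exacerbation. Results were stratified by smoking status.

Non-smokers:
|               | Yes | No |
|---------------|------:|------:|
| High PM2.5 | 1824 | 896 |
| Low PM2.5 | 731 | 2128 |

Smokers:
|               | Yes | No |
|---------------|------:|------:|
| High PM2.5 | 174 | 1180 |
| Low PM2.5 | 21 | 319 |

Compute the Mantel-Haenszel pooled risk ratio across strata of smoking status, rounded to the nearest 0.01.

2.60

RR_MH = Σ(aᵢ·n₀ᵢ/nᵢ) / Σ(cᵢ·n₁ᵢ/nᵢ), with n₁ᵢ = aᵢ+bᵢ (exposed), n₀ᵢ = cᵢ+dᵢ (unexposed), nᵢ = n₁ᵢ+n₀ᵢ.
Stratum 1 (Non-smokers): n₁ = 2720, n₀ = 2859, n = 5579; a·n₀/n = 1824·2859/5579 = 934.7224; c·n₁/n = 731·2720/5579 = 356.3936
Stratum 2 (Smokers): n₁ = 1354, n₀ = 340, n = 1694; a·n₀/n = 174·340/1694 = 34.9233; c·n₁/n = 21·1354/1694 = 16.7851
RR_MH = (934.7224 + 34.9233) / (356.3936 + 16.7851) = 969.6456 / 373.1787 = 2.59834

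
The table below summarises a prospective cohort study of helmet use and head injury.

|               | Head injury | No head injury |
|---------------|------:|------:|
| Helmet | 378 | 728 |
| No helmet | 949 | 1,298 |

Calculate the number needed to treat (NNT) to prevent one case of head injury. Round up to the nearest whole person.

Risk in treated group = 378/1106 = 0.34177; risk in control = 949/2247 = 0.42234.
Absolute risk reduction = 0.42234 − 0.34177 = 0.08057
NNT = 1 / ARR = 1 / 0.08057 = 12.412 → round up → 13

13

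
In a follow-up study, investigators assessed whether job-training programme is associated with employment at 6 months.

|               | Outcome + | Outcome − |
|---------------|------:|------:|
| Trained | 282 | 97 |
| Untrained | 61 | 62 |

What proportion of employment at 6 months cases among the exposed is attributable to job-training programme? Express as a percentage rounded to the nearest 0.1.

33.3

Cells: a = 282, b = 97, c = 61, d = 62.
Risk in exposed = 282/379 = 0.74406; risk in unexposed = 61/123 = 0.49593.
RR = 0.74406/0.49593 = 1.50032
AR% = (RR − 1)/RR × 100 = (1.50032 − 1)/1.50032 × 100 = 33.3477%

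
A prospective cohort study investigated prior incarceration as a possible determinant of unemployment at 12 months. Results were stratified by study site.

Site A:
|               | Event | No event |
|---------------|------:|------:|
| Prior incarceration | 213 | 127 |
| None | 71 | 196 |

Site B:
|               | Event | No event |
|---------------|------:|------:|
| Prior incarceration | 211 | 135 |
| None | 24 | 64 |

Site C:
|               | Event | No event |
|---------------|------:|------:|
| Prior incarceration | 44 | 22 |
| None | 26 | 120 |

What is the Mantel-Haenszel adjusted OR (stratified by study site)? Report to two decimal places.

4.99

OR_MH = Σ(aᵢdᵢ/nᵢ) / Σ(bᵢcᵢ/nᵢ), where nᵢ is the stratum total.
Stratum 1 (Site A): n = 607; a·d/n = 213·196/607 = 68.7776; b·c/n = 127·71/607 = 14.8550
Stratum 2 (Site B): n = 434; a·d/n = 211·64/434 = 31.1152; b·c/n = 135·24/434 = 7.4654
Stratum 3 (Site C): n = 212; a·d/n = 44·120/212 = 24.9057; b·c/n = 22·26/212 = 2.6981
OR_MH = (68.7776 + 31.1152 + 24.9057) / (14.8550 + 7.4654 + 2.6981) = 124.7985 / 25.0186 = 4.98823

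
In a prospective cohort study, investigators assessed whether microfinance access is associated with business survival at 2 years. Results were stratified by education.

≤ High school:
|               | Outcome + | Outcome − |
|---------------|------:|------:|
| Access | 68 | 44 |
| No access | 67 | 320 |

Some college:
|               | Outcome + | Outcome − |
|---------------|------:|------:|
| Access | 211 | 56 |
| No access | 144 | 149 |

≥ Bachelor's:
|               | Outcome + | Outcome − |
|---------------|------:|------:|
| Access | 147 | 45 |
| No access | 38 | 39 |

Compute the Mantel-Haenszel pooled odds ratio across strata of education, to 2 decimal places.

OR_MH = Σ(aᵢdᵢ/nᵢ) / Σ(bᵢcᵢ/nᵢ), where nᵢ is the stratum total.
Stratum 1 (≤ High school): n = 499; a·d/n = 68·320/499 = 43.6072; b·c/n = 44·67/499 = 5.9078
Stratum 2 (Some college): n = 560; a·d/n = 211·149/560 = 56.1411; b·c/n = 56·144/560 = 14.4000
Stratum 3 (≥ Bachelor's): n = 269; a·d/n = 147·39/269 = 21.3123; b·c/n = 45·38/269 = 6.3569
OR_MH = (43.6072 + 56.1411 + 21.3123) / (5.9078 + 14.4000 + 6.3569) = 121.0606 / 26.6647 = 4.54011

4.54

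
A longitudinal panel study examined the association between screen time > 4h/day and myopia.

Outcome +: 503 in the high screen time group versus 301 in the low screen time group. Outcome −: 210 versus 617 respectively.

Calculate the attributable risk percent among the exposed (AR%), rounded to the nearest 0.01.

53.52

From the description: a = 503, b = 210, c = 301, d = 617.
Risk in exposed = 503/713 = 0.70547; risk in unexposed = 301/918 = 0.32789.
RR = 0.70547/0.32789 = 2.15157
AR% = (RR − 1)/RR × 100 = (2.15157 − 1)/2.15157 × 100 = 53.5222%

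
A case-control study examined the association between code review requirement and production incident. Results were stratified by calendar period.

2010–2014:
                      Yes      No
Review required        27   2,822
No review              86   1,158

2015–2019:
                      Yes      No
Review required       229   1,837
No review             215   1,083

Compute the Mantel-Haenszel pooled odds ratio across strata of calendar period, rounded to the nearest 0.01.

0.46

OR_MH = Σ(aᵢdᵢ/nᵢ) / Σ(bᵢcᵢ/nᵢ), where nᵢ is the stratum total.
Stratum 1 (2010–2014): n = 4093; a·d/n = 27·1158/4093 = 7.6389; b·c/n = 2822·86/4093 = 59.2944
Stratum 2 (2015–2019): n = 3364; a·d/n = 229·1083/3364 = 73.7238; b·c/n = 1837·215/3364 = 117.4064
OR_MH = (7.6389 + 73.7238) / (59.2944 + 117.4064) = 81.3627 / 176.7008 = 0.46045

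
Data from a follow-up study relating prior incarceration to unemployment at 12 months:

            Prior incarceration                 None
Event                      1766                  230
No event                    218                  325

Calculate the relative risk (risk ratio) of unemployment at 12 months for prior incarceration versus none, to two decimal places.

2.15

Reading the table with exposure as columns: a = 1766 (Prior incarceration, case), b = 218 (Prior incarceration, non-case), c = 230 (None, case), d = 325.
Risk in exposed = 1766/1984 = 0.89012; risk in unexposed = 230/555 = 0.41441.
RR = 0.89012 / 0.41441 = 2.14790
The risk among the exposed is 2.15 times that among the unexposed.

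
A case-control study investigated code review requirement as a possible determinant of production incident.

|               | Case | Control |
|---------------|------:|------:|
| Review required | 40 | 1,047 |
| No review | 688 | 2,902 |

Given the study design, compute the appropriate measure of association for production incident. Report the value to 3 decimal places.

0.161

Cells: a = 40, b = 1047, c = 688, d = 2902.
This is a case-control study: participants were sampled on outcome status, so risks in the source population cannot be estimated directly — relative risk is not valid here. The odds ratio is the appropriate measure.
OR = (a·d)/(b·c) = (40 × 2902) / (1047 × 688) = 116080 / 720336 = 0.16115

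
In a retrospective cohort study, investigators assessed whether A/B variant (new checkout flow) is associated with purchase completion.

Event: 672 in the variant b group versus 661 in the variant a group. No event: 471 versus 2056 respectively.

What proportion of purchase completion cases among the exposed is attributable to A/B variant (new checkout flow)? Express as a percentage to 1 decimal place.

58.6

From the description: a = 672, b = 471, c = 661, d = 2056.
Risk in exposed = 672/1143 = 0.58793; risk in unexposed = 661/2717 = 0.24328.
RR = 0.58793/0.24328 = 2.41664
AR% = (RR − 1)/RR × 100 = (2.41664 − 1)/2.41664 × 100 = 58.6202%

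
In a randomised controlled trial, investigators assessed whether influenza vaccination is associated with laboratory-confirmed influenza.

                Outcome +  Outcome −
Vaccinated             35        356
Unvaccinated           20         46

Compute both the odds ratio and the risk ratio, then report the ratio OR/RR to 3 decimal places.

0.765

Cells: a = 35, b = 356, c = 20, d = 46.
OR = (35·46)/(356·20) = 1610/7120 = 0.22612
Risk in exposed = 35/391 = 0.08951; risk in unexposed = 20/66 = 0.30303; RR = 0.29540
OR/RR = 0.22612 / 0.29540 = 0.76549
The outcome is not rare, so the OR lies further from 1 than the RR.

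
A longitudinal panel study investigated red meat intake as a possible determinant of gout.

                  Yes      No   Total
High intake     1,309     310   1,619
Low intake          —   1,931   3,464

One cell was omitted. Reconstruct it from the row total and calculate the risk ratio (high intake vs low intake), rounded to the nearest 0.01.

The missing cell is in the unexposed row: 3464 − 1931 = 1533.
So a = 1309, b = 310, c = 1533, d = 1931.
RR = [a/(a+b)] / [c/(c+d)] = (1309/1619) / (1533/3464) = 0.80852/0.44255 = 1.82696

1.83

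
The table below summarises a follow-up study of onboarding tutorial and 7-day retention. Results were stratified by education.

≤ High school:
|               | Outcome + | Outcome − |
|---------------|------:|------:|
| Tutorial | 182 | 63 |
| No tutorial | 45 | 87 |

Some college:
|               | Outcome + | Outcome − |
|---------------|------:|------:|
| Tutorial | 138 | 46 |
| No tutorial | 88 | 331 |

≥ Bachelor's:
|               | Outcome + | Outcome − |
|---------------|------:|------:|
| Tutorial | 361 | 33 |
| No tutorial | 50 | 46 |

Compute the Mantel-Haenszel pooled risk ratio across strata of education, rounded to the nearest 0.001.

RR_MH = Σ(aᵢ·n₀ᵢ/nᵢ) / Σ(cᵢ·n₁ᵢ/nᵢ), with n₁ᵢ = aᵢ+bᵢ (exposed), n₀ᵢ = cᵢ+dᵢ (unexposed), nᵢ = n₁ᵢ+n₀ᵢ.
Stratum 1 (≤ High school): n₁ = 245, n₀ = 132, n = 377; a·n₀/n = 182·132/377 = 63.7241; c·n₁/n = 45·245/377 = 29.2440
Stratum 2 (Some college): n₁ = 184, n₀ = 419, n = 603; a·n₀/n = 138·419/603 = 95.8905; c·n₁/n = 88·184/603 = 26.8524
Stratum 3 (≥ Bachelor's): n₁ = 394, n₀ = 96, n = 490; a·n₀/n = 361·96/490 = 70.7265; c·n₁/n = 50·394/490 = 40.2041
RR_MH = (63.7241 + 95.8905 + 70.7265) / (29.2440 + 26.8524 + 40.2041) = 230.3412 / 96.3005 = 2.39190

2.392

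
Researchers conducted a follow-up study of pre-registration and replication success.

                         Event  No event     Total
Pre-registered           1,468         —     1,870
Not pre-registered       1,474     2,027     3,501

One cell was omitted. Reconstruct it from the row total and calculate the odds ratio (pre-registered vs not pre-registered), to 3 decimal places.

5.022

The missing cell is in the exposed row: 1870 − 1468 = 402.
So a = 1468, b = 402, c = 1474, d = 2027.
OR = (a·d)/(b·c) = (1468 × 2027) / (402 × 1474) = 2975636 / 592548 = 5.02176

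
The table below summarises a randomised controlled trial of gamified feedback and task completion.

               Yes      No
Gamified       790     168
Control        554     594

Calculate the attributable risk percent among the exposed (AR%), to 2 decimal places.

Cells: a = 790, b = 168, c = 554, d = 594.
Risk in exposed = 790/958 = 0.82463; risk in unexposed = 554/1148 = 0.48258.
RR = 0.82463/0.48258 = 1.70881
AR% = (RR − 1)/RR × 100 = (1.70881 − 1)/1.70881 × 100 = 41.4797%

41.48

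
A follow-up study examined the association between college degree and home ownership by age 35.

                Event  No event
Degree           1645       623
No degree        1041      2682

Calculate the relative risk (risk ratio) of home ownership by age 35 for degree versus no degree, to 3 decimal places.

2.594

Cells: a = 1645, b = 623, c = 1041, d = 2682.
Risk in exposed = 1645/2268 = 0.72531; risk in unexposed = 1041/3723 = 0.27961.
RR = 0.72531 / 0.27961 = 2.59397
The risk among the exposed is 2.59 times that among the unexposed.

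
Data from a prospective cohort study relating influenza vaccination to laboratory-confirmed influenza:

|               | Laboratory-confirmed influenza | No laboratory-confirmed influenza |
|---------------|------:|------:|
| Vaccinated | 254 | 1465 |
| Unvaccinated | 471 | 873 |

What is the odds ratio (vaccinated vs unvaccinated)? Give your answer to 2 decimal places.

0.32

Cells: a = 254, b = 1465, c = 471, d = 873.
OR = (a·d)/(b·c) = (254 × 873) / (1465 × 471) = 221742 / 690015 = 0.32136
Exposure is associated with lower odds of laboratory-confirmed influenza (OR = 0.32 < 1).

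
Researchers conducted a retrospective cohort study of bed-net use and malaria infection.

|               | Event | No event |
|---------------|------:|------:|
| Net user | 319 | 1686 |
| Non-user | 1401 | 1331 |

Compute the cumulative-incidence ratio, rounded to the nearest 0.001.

0.310

Cells: a = 319, b = 1686, c = 1401, d = 1331.
Risk in exposed = 319/2005 = 0.15910; risk in unexposed = 1401/2732 = 0.51281.
RR = 0.15910 / 0.51281 = 0.31026
The risk is 69% lower among the exposed than among the unexposed.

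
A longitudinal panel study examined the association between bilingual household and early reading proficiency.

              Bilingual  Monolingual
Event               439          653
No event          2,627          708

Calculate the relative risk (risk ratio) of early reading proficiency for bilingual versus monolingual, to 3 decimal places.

Reading the table with exposure as columns: a = 439 (Bilingual, case), b = 2627 (Bilingual, non-case), c = 653 (Monolingual, case), d = 708.
Risk in exposed = 439/3066 = 0.14318; risk in unexposed = 653/1361 = 0.47979.
RR = 0.14318 / 0.47979 = 0.29843
The risk is 70% lower among the exposed than among the unexposed.

0.298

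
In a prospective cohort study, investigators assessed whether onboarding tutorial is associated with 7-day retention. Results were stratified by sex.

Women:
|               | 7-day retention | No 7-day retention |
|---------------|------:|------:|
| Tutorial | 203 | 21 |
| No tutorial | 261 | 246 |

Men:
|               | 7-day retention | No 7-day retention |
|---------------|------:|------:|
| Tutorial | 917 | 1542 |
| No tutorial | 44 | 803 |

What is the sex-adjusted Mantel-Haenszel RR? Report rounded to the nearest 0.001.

3.334

RR_MH = Σ(aᵢ·n₀ᵢ/nᵢ) / Σ(cᵢ·n₁ᵢ/nᵢ), with n₁ᵢ = aᵢ+bᵢ (exposed), n₀ᵢ = cᵢ+dᵢ (unexposed), nᵢ = n₁ᵢ+n₀ᵢ.
Stratum 1 (Women): n₁ = 224, n₀ = 507, n = 731; a·n₀/n = 203·507/731 = 140.7948; c·n₁/n = 261·224/731 = 79.9781
Stratum 2 (Men): n₁ = 2459, n₀ = 847, n = 3306; a·n₀/n = 917·847/3306 = 234.9362; c·n₁/n = 44·2459/3306 = 32.7272
RR_MH = (140.7948 + 234.9362) / (79.9781 + 32.7272) = 375.7310 / 112.7053 = 3.33375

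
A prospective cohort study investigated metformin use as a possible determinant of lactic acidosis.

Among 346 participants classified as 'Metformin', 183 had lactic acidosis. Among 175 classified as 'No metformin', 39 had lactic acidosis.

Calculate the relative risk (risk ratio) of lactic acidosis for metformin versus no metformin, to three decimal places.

2.373

From the description: a = 183, b = 163, c = 39, d = 136.
Risk in exposed = 183/346 = 0.52890; risk in unexposed = 39/175 = 0.22286.
RR = 0.52890 / 0.22286 = 2.37328
The risk among the exposed is 2.37 times that among the unexposed.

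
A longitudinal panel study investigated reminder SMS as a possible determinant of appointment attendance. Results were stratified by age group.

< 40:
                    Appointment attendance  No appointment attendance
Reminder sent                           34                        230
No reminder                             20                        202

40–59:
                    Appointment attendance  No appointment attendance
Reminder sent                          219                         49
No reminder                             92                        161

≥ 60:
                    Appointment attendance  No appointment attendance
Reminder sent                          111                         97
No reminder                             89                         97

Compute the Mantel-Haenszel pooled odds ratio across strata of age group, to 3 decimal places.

OR_MH = Σ(aᵢdᵢ/nᵢ) / Σ(bᵢcᵢ/nᵢ), where nᵢ is the stratum total.
Stratum 1 (< 40): n = 486; a·d/n = 34·202/486 = 14.1317; b·c/n = 230·20/486 = 9.4650
Stratum 2 (40–59): n = 521; a·d/n = 219·161/521 = 67.6756; b·c/n = 49·92/521 = 8.6526
Stratum 3 (≥ 60): n = 394; a·d/n = 111·97/394 = 27.3274; b·c/n = 97·89/394 = 21.9112
OR_MH = (14.1317 + 67.6756 + 27.3274) / (9.4650 + 8.6526 + 21.9112) = 109.1347 / 40.0288 = 2.72641

2.726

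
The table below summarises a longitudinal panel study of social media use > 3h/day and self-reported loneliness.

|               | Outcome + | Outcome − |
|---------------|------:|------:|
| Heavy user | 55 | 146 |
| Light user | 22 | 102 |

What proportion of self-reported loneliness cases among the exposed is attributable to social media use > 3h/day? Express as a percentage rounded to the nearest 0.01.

35.16

Cells: a = 55, b = 146, c = 22, d = 102.
Risk in exposed = 55/201 = 0.27363; risk in unexposed = 22/124 = 0.17742.
RR = 0.27363/0.17742 = 1.54229
AR% = (RR − 1)/RR × 100 = (1.54229 − 1)/1.54229 × 100 = 35.1613%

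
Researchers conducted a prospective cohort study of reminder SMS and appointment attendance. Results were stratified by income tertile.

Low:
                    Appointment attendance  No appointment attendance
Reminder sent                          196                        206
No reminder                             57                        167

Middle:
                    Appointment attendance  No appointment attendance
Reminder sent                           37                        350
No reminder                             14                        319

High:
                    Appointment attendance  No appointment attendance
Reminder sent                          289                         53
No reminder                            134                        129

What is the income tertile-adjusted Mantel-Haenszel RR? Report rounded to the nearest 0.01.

RR_MH = Σ(aᵢ·n₀ᵢ/nᵢ) / Σ(cᵢ·n₁ᵢ/nᵢ), with n₁ᵢ = aᵢ+bᵢ (exposed), n₀ᵢ = cᵢ+dᵢ (unexposed), nᵢ = n₁ᵢ+n₀ᵢ.
Stratum 1 (Low): n₁ = 402, n₀ = 224, n = 626; a·n₀/n = 196·224/626 = 70.1342; c·n₁/n = 57·402/626 = 36.6038
Stratum 2 (Middle): n₁ = 387, n₀ = 333, n = 720; a·n₀/n = 37·333/720 = 17.1125; c·n₁/n = 14·387/720 = 7.5250
Stratum 3 (High): n₁ = 342, n₀ = 263, n = 605; a·n₀/n = 289·263/605 = 125.6314; c·n₁/n = 134·342/605 = 75.7488
RR_MH = (70.1342 + 17.1125 + 125.6314) / (36.6038 + 7.5250 + 75.7488) = 212.8781 / 119.8776 = 1.77580

1.78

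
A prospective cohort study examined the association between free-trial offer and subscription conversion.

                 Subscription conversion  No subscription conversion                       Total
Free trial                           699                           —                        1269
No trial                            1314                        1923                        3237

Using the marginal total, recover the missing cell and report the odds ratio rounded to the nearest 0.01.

The missing cell is in the exposed row: 1269 − 699 = 570.
So a = 699, b = 570, c = 1314, d = 1923.
OR = (a·d)/(b·c) = (699 × 1923) / (570 × 1314) = 1344177 / 748980 = 1.79468

1.79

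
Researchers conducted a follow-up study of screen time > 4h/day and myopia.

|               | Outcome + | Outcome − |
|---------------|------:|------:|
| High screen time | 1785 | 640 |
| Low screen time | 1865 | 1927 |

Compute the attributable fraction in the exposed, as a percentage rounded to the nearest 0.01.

33.18

Cells: a = 1785, b = 640, c = 1865, d = 1927.
Risk in exposed = 1785/2425 = 0.73608; risk in unexposed = 1865/3792 = 0.49182.
RR = 0.73608/0.49182 = 1.49664
AR% = (RR − 1)/RR × 100 = (1.49664 − 1)/1.49664 × 100 = 33.1835%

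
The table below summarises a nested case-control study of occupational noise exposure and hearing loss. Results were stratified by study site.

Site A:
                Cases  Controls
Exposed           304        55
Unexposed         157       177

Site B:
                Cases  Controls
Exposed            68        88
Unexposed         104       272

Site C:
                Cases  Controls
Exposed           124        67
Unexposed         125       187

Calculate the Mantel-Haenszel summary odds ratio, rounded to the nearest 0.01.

OR_MH = Σ(aᵢdᵢ/nᵢ) / Σ(bᵢcᵢ/nᵢ), where nᵢ is the stratum total.
Stratum 1 (Site A): n = 693; a·d/n = 304·177/693 = 77.6450; b·c/n = 55·157/693 = 12.4603
Stratum 2 (Site B): n = 532; a·d/n = 68·272/532 = 34.7669; b·c/n = 88·104/532 = 17.2030
Stratum 3 (Site C): n = 503; a·d/n = 124·187/503 = 46.0994; b·c/n = 67·125/503 = 16.6501
OR_MH = (77.6450 + 34.7669 + 46.0994) / (12.4603 + 17.2030 + 16.6501) = 158.5113 / 46.3134 = 3.42258

3.42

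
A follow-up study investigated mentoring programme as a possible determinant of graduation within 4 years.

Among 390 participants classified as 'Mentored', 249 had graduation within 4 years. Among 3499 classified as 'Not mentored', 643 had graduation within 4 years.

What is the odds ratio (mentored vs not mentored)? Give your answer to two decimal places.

From the description: a = 249, b = 141, c = 643, d = 2856.
OR = (a·d)/(b·c) = (249 × 2856) / (141 × 643) = 711144 / 90663 = 7.84382
The odds of graduation within 4 years are about 7.84 times as high in the mentored group.

7.84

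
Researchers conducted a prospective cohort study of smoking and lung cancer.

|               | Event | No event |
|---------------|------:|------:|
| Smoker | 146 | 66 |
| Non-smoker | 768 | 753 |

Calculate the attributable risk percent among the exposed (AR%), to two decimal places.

26.68

Cells: a = 146, b = 66, c = 768, d = 753.
Risk in exposed = 146/212 = 0.68868; risk in unexposed = 768/1521 = 0.50493.
RR = 0.68868/0.50493 = 1.36391
AR% = (RR − 1)/RR × 100 = (1.36391 − 1)/1.36391 × 100 = 26.6813%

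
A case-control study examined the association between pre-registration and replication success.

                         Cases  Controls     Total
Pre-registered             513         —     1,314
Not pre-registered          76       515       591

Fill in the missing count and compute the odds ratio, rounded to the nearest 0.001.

4.340

The missing cell is in the exposed row: 1314 − 513 = 801.
So a = 513, b = 801, c = 76, d = 515.
OR = (a·d)/(b·c) = (513 × 515) / (801 × 76) = 264195 / 60876 = 4.33989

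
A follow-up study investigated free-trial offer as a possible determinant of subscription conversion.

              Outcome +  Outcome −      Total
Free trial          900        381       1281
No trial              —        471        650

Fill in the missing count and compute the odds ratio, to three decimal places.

6.216

The missing cell is in the unexposed row: 650 − 471 = 179.
So a = 900, b = 381, c = 179, d = 471.
OR = (a·d)/(b·c) = (900 × 471) / (381 × 179) = 423900 / 68199 = 6.21563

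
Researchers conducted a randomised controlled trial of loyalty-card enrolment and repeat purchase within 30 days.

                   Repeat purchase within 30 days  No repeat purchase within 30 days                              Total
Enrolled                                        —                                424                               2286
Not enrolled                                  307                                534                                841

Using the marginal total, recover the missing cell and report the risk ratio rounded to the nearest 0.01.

The missing cell is in the exposed row: 2286 − 424 = 1862.
So a = 1862, b = 424, c = 307, d = 534.
RR = [a/(a+b)] / [c/(c+d)] = (1862/2286) / (307/841) = 0.81452/0.36504 = 2.23132

2.23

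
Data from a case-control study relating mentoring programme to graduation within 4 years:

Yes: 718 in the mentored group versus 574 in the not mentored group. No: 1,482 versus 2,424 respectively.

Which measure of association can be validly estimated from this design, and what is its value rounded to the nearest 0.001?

2.046

From the description: a = 718, b = 1482, c = 574, d = 2424.
This is a case-control study: participants were sampled on outcome status, so risks in the source population cannot be estimated directly — relative risk is not valid here. The odds ratio is the appropriate measure.
OR = (a·d)/(b·c) = (718 × 2424) / (1482 × 574) = 1740432 / 850668 = 2.04596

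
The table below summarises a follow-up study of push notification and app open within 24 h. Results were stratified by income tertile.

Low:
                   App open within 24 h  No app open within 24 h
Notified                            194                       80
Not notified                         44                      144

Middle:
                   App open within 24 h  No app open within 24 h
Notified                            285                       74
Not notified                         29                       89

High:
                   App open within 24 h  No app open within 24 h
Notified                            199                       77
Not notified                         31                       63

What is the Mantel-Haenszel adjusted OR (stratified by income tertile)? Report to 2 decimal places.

7.94

OR_MH = Σ(aᵢdᵢ/nᵢ) / Σ(bᵢcᵢ/nᵢ), where nᵢ is the stratum total.
Stratum 1 (Low): n = 462; a·d/n = 194·144/462 = 60.4675; b·c/n = 80·44/462 = 7.6190
Stratum 2 (Middle): n = 477; a·d/n = 285·89/477 = 53.1761; b·c/n = 74·29/477 = 4.4990
Stratum 3 (High): n = 370; a·d/n = 199·63/370 = 33.8838; b·c/n = 77·31/370 = 6.4514
OR_MH = (60.4675 + 53.1761 + 33.8838) / (7.6190 + 4.4990 + 6.4514) = 147.5274 / 18.5694 = 7.94467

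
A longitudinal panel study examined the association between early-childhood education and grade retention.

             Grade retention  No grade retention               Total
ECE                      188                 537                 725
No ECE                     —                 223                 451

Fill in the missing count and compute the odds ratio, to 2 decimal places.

0.34

The missing cell is in the unexposed row: 451 − 223 = 228.
So a = 188, b = 537, c = 228, d = 223.
OR = (a·d)/(b·c) = (188 × 223) / (537 × 228) = 41924 / 122436 = 0.34242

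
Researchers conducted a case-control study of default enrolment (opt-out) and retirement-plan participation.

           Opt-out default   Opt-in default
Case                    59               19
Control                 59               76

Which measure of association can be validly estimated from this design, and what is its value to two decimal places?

4.00

Reading the table with exposure as columns: a = 59 (Opt-out default, case), b = 59 (Opt-out default, non-case), c = 19 (Opt-in default, case), d = 76.
This is a case-control study: participants were sampled on outcome status, so risks in the source population cannot be estimated directly — relative risk is not valid here. The odds ratio is the appropriate measure.
OR = (a·d)/(b·c) = (59 × 76) / (59 × 19) = 4484 / 1121 = 4.00000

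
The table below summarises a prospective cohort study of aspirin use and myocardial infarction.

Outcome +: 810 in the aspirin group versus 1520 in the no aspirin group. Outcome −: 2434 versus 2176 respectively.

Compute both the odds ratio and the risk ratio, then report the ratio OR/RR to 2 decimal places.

From the description: a = 810, b = 2434, c = 1520, d = 2176.
OR = (810·2176)/(2434·1520) = 1762560/3699680 = 0.47641
Risk in exposed = 810/3244 = 0.24969; risk in unexposed = 1520/3696 = 0.41126; RR = 0.60715
OR/RR = 0.47641 / 0.60715 = 0.78467
The outcome is not rare, so the OR lies further from 1 than the RR.

0.78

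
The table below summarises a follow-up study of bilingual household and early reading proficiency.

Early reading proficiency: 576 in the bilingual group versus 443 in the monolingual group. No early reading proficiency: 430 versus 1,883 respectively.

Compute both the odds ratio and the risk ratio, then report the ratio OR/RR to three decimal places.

From the description: a = 576, b = 430, c = 443, d = 1883.
OR = (576·1883)/(430·443) = 1084608/190490 = 5.69378
Risk in exposed = 576/1006 = 0.57256; risk in unexposed = 443/2326 = 0.19046; RR = 3.00629
OR/RR = 5.69378 / 3.00629 = 1.89396
The outcome is not rare, so the OR lies further from 1 than the RR.

1.894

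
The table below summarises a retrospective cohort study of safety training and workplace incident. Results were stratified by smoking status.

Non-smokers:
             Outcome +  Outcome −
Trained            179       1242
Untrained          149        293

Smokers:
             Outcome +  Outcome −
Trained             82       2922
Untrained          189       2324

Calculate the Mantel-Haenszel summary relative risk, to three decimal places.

0.369

RR_MH = Σ(aᵢ·n₀ᵢ/nᵢ) / Σ(cᵢ·n₁ᵢ/nᵢ), with n₁ᵢ = aᵢ+bᵢ (exposed), n₀ᵢ = cᵢ+dᵢ (unexposed), nᵢ = n₁ᵢ+n₀ᵢ.
Stratum 1 (Non-smokers): n₁ = 1421, n₀ = 442, n = 1863; a·n₀/n = 179·442/1863 = 42.4681; c·n₁/n = 149·1421/1863 = 113.6495
Stratum 2 (Smokers): n₁ = 3004, n₀ = 2513, n = 5517; a·n₀/n = 82·2513/5517 = 37.3511; c·n₁/n = 189·3004/5517 = 102.9103
RR_MH = (42.4681 + 37.3511) / (113.6495 + 102.9103) = 79.8192 / 216.5598 = 0.36858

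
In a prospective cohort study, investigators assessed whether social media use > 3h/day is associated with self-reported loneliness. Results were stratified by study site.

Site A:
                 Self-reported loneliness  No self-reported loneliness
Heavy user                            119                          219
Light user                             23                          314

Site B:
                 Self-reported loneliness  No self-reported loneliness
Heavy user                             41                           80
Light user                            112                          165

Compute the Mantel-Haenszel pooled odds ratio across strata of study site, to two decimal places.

OR_MH = Σ(aᵢdᵢ/nᵢ) / Σ(bᵢcᵢ/nᵢ), where nᵢ is the stratum total.
Stratum 1 (Site A): n = 675; a·d/n = 119·314/675 = 55.3570; b·c/n = 219·23/675 = 7.4622
Stratum 2 (Site B): n = 398; a·d/n = 41·165/398 = 16.9975; b·c/n = 80·112/398 = 22.5126
OR_MH = (55.3570 + 16.9975) / (7.4622 + 22.5126) = 72.3545 / 29.9748 = 2.41385

2.41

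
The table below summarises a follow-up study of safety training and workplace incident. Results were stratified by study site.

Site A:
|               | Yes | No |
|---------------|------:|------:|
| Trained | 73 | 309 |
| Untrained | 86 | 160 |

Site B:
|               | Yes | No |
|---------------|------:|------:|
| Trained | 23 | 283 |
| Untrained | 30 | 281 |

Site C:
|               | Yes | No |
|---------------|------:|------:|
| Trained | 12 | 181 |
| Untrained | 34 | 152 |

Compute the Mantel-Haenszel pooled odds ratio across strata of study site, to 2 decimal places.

OR_MH = Σ(aᵢdᵢ/nᵢ) / Σ(bᵢcᵢ/nᵢ), where nᵢ is the stratum total.
Stratum 1 (Site A): n = 628; a·d/n = 73·160/628 = 18.5987; b·c/n = 309·86/628 = 42.3153
Stratum 2 (Site B): n = 617; a·d/n = 23·281/617 = 10.4749; b·c/n = 283·30/617 = 13.7601
Stratum 3 (Site C): n = 379; a·d/n = 12·152/379 = 4.8127; b·c/n = 181·34/379 = 16.2375
OR_MH = (18.5987 + 10.4749 + 4.8127) / (42.3153 + 13.7601 + 16.2375) = 33.8863 / 72.3129 = 0.46861

0.47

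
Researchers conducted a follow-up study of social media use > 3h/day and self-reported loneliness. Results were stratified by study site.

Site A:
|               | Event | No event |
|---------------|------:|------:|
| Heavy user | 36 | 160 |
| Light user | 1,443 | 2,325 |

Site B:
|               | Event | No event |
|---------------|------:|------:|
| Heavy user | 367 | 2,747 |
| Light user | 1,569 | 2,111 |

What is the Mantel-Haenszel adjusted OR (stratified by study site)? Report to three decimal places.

OR_MH = Σ(aᵢdᵢ/nᵢ) / Σ(bᵢcᵢ/nᵢ), where nᵢ is the stratum total.
Stratum 1 (Site A): n = 3964; a·d/n = 36·2325/3964 = 21.1150; b·c/n = 160·1443/3964 = 58.2442
Stratum 2 (Site B): n = 6794; a·d/n = 367·2111/6794 = 114.0325; b·c/n = 2747·1569/6794 = 634.3896
OR_MH = (21.1150 + 114.0325) / (58.2442 + 634.3896) = 135.1476 / 692.6338 = 0.19512

0.195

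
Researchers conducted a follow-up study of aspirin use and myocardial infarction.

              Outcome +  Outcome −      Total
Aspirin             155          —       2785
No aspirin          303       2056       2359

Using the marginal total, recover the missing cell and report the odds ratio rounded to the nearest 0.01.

The missing cell is in the exposed row: 2785 − 155 = 2630.
So a = 155, b = 2630, c = 303, d = 2056.
OR = (a·d)/(b·c) = (155 × 2056) / (2630 × 303) = 318680 / 796890 = 0.39990

0.40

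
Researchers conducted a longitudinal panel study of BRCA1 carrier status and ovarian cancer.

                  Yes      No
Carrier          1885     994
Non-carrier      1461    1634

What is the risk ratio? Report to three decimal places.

Cells: a = 1885, b = 994, c = 1461, d = 1634.
Risk in exposed = 1885/2879 = 0.65474; risk in unexposed = 1461/3095 = 0.47205.
RR = 0.65474 / 0.47205 = 1.38701
The risk among the exposed is 1.39 times that among the unexposed.

1.387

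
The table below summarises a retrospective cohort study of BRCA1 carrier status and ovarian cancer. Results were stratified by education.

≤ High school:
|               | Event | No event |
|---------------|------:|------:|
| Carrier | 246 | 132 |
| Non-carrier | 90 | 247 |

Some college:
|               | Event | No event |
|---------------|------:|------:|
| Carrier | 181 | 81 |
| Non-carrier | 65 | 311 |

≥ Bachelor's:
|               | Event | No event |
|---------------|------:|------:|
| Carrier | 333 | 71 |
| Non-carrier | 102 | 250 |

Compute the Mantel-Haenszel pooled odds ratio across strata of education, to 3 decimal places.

OR_MH = Σ(aᵢdᵢ/nᵢ) / Σ(bᵢcᵢ/nᵢ), where nᵢ is the stratum total.
Stratum 1 (≤ High school): n = 715; a·d/n = 246·247/715 = 84.9818; b·c/n = 132·90/715 = 16.6154
Stratum 2 (Some college): n = 638; a·d/n = 181·311/638 = 88.2304; b·c/n = 81·65/638 = 8.2524
Stratum 3 (≥ Bachelor's): n = 756; a·d/n = 333·250/756 = 110.1190; b·c/n = 71·102/756 = 9.5794
OR_MH = (84.9818 + 88.2304 + 110.1190) / (16.6154 + 8.2524 + 9.5794) = 283.3313 / 34.4471 = 8.22511

8.225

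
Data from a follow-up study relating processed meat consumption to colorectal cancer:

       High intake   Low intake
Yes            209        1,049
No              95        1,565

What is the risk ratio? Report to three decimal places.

1.713

Reading the table with exposure as columns: a = 209 (High intake, case), b = 95 (High intake, non-case), c = 1049 (Low intake, case), d = 1565.
Risk in exposed = 209/304 = 0.68750; risk in unexposed = 1049/2614 = 0.40130.
RR = 0.68750 / 0.40130 = 1.71318
The risk among the exposed is 1.71 times that among the unexposed.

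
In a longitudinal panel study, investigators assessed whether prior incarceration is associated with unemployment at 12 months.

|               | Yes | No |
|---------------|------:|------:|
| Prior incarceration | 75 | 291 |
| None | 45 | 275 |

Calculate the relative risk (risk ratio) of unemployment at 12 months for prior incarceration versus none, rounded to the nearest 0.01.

1.46

Cells: a = 75, b = 291, c = 45, d = 275.
Risk in exposed = 75/366 = 0.20492; risk in unexposed = 45/320 = 0.14062.
RR = 0.20492 / 0.14062 = 1.45719
The risk among the exposed is 1.46 times that among the unexposed.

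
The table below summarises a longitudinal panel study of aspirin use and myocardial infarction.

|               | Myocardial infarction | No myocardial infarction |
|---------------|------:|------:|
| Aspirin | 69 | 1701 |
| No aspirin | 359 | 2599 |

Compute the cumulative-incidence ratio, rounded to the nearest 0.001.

Cells: a = 69, b = 1701, c = 359, d = 2599.
Risk in exposed = 69/1770 = 0.03898; risk in unexposed = 359/2958 = 0.12137.
RR = 0.03898 / 0.12137 = 0.32120
The risk is 68% lower among the exposed than among the unexposed.

0.321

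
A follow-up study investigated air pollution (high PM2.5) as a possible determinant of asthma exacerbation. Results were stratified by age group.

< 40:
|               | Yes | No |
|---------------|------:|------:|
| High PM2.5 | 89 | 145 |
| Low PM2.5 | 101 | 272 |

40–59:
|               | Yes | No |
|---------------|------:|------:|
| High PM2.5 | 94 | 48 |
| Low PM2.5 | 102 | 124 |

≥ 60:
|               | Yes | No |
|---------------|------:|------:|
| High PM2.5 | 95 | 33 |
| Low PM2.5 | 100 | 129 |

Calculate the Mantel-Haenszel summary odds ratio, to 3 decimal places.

OR_MH = Σ(aᵢdᵢ/nᵢ) / Σ(bᵢcᵢ/nᵢ), where nᵢ is the stratum total.
Stratum 1 (< 40): n = 607; a·d/n = 89·272/607 = 39.8814; b·c/n = 145·101/607 = 24.1269
Stratum 2 (40–59): n = 368; a·d/n = 94·124/368 = 31.6739; b·c/n = 48·102/368 = 13.3043
Stratum 3 (≥ 60): n = 357; a·d/n = 95·129/357 = 34.3277; b·c/n = 33·100/357 = 9.2437
OR_MH = (39.8814 + 31.6739 + 34.3277) / (24.1269 + 13.3043 + 9.2437) = 105.8830 / 46.6749 = 2.26852

2.269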